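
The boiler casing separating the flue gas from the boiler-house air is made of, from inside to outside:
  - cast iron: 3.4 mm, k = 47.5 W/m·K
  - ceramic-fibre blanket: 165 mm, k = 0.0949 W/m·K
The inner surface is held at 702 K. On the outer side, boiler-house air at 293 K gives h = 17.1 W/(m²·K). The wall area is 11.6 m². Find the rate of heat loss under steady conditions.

Q ≈ 2640 W

Using the resistance-network approach (series):
R_cast iron = L/(kA) = 0.0034/(47.5×11.6) = 6.171×10^-6 K/W
R_ceramic-fibre blanket = L/(kA) = 0.165/(0.0949×11.6) = 0.1499 K/W
R_outer film = 1/(h_o·A) = 1/(17.1×11.6) = 0.005041 K/W
R_total = 0.1549 K/W
Q = ΔT / R_total = 409 / 0.1549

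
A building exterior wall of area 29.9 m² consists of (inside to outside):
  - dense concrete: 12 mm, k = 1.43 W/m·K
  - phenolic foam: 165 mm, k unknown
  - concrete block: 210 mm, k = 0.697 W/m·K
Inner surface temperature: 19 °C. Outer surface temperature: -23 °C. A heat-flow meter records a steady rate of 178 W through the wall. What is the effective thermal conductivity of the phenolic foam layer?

k ≈ 0.0245 W/(m·K)

Using the resistance-network approach (series):
R_dense concrete = L/(kA) = 0.012/(1.43×29.9) = 2.807×10^-4 K/W
R_concrete block = L/(kA) = 0.21/(0.697×29.9) = 0.01008 K/W
Sum of known resistances R_other = 0.01036 K/W
Total R = ΔT/Q = 42/178 = 0.236 K/W
R_phenolic foam = R_total − R_other = 0.2256 K/W
k = L/(R·A) = 0.165/(0.2256×29.9)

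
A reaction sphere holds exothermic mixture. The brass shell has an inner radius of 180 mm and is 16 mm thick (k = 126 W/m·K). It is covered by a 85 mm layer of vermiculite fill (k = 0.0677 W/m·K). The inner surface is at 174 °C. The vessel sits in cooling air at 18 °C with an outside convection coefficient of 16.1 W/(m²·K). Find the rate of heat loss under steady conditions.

Q ≈ 83.1 W

Radial (spherical) resistances in series:
R_brass shell = (1/0.18 − 1/0.196)/(4π×126) = 2.864×10^-4 K/W
R_vermiculite fill = (1/0.196 − 1/0.281)/(4π×0.0677) = 1.814 K/W
R_outer film = 1/(h·4πr_o²) = 1/(16.1×4π×0.281²) = 0.0626 K/W
R_total = 1.877 K/W
Q = ΔT/R_total = 156/1.877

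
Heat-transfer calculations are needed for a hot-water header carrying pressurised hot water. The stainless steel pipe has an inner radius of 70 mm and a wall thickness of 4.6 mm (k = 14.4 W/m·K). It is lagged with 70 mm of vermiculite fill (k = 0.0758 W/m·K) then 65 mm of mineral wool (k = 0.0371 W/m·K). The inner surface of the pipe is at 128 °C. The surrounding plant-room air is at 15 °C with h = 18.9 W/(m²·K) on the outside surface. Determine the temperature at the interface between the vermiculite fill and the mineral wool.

Treating each annulus and film as a series resistance:
R_stainless steel pipe wall = ln(74.6/70)/(2π×14.4×1) = 7.034×10^-4 K/W
R_vermiculite fill = ln(144.6/74.6)/(2π×0.0758×1) = 1.39 K/W
R_mineral wool = ln(209.6/144.6)/(2π×0.0371×1) = 1.593 K/W
R_outer film = 1/(h_o·2πr_oL) = 1/(18.9×2π×0.2096×1) = 0.04018 K/W
R_total = 3.023 K/W
Q = ΔT/R_total = 113/3.023
Q = 37.4 W/m
T_interface = T_inner − Q·ΣR(inner→interface) = 128 − 37.4×1.39

T ≈ 76 °C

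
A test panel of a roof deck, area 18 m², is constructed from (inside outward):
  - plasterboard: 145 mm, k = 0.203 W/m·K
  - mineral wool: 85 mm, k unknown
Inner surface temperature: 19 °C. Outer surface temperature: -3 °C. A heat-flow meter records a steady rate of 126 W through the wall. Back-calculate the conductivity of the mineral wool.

Treating each layer as a thermal resistance in series:
R_plasterboard = L/(kA) = 0.145/(0.203×18) = 0.03968 K/W
Sum of known resistances R_other = 0.03968 K/W
Total R = ΔT/Q = 22/126 = 0.1746 K/W
R_mineral wool = R_total − R_other = 0.1349 K/W
k = L/(R·A) = 0.085/(0.1349×18)

k ≈ 0.035 W/(m·K)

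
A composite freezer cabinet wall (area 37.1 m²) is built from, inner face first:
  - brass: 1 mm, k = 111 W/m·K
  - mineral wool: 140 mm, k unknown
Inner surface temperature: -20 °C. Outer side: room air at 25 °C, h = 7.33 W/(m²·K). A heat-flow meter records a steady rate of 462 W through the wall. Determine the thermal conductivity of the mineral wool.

k ≈ 0.0403 W/(m·K)

Thermal resistances in series:
R_brass = L/(kA) = 0.001/(111×37.1) = 2.428×10^-7 K/W
R_outer film = 1/(h_o·A) = 1/(7.33×37.1) = 0.003677 K/W
Sum of known resistances R_other = 0.003677 K/W
Total R = ΔT/Q = 45/462 = 0.0974 K/W
R_mineral wool = R_total − R_other = 0.09373 K/W
k = L/(R·A) = 0.14/(0.09373×37.1)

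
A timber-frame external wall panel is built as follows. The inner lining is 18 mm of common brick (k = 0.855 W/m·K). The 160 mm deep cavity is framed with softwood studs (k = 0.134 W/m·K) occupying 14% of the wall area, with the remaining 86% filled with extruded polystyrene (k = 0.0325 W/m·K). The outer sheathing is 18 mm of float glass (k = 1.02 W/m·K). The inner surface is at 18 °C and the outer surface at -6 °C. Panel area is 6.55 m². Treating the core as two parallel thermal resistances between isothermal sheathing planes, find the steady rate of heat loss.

Sheathing layers in series; stud and cavity paths in parallel between them.
R_inner = 0.018/(0.855×6.55) = 0.003214 K/W
R_stud  = 0.16/(0.134×0.14×6.55) = 1.302 K/W
R_cav   = 0.16/(0.0325×0.86×6.55) = 0.874 K/W
1/R_core = 1/R_stud + 1/R_cav → R_core = 0.523 K/W
R_outer = 0.018/(1.02×6.55) = 0.002694 K/W
R_total = 0.5289 K/W
Q = ΔT/R_total = 24/0.5289

Q ≈ 45.4 W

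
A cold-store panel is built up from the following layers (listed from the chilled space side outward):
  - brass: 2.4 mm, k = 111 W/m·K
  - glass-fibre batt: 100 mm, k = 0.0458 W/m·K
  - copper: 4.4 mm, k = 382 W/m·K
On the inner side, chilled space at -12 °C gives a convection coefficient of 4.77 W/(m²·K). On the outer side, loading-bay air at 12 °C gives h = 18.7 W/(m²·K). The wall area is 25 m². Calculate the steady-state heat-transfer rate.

Q ≈ 245 W

Model the wall as resistances in series:
R_inner film = 1/(h_i·A) = 1/(4.77×25) = 0.008386 K/W
R_brass = L/(kA) = 0.0024/(111×25) = 8.649×10^-7 K/W
R_glass-fibre batt = L/(kA) = 0.1/(0.0458×25) = 0.08734 K/W
R_copper = L/(kA) = 0.0044/(382×25) = 4.607×10^-7 K/W
R_outer film = 1/(h_o·A) = 1/(18.7×25) = 0.002139 K/W
R_total = 0.09786 K/W
Q = ΔT / R_total = 24 / 0.09786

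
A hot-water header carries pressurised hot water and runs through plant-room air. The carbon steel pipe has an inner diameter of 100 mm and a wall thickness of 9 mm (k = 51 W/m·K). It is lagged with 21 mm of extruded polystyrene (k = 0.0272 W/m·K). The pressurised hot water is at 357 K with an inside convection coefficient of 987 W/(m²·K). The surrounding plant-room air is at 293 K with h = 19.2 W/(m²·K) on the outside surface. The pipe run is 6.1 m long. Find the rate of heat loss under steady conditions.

Q ≈ 207 W

For a radial system each layer contributes R = ln(r_out/r_in)/(2πkL); films add R = 1/(hA).
R_inner film = 1/(h_i·2πr₁L) = 1/(987×2π×0.05×6.1) = 5.287×10^-4 K/W
R_carbon steel pipe wall = ln(59/50)/(2π×51×6.1) = 8.468×10^-5 K/W
R_extruded polystyrene = ln(80/59)/(2π×0.0272×6.1) = 0.2921 K/W
R_outer film = 1/(h_o·2πr_oL) = 1/(19.2×2π×0.08×6.1) = 0.01699 K/W
R_total = 0.3097 K/W
Q = ΔT/R_total = 64/0.3097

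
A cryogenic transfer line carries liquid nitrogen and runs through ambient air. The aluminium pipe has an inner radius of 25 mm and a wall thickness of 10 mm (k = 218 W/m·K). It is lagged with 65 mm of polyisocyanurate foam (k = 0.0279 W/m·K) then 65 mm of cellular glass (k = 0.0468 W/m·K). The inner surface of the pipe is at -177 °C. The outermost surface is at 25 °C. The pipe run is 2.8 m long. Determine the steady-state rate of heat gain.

Treating each annulus and film as a series resistance:
R_aluminium pipe wall = ln(35/25)/(2π×218×2.8) = 8.773×10^-5 K/W
R_polyisocyanurate foam = ln(100/35)/(2π×0.0279×2.8) = 2.139 K/W
R_cellular glass = ln(165/100)/(2π×0.0468×2.8) = 0.6082 K/W
R_total = 2.747 K/W
Q = ΔT/R_total = 202/2.747

Q ≈ 73.5 W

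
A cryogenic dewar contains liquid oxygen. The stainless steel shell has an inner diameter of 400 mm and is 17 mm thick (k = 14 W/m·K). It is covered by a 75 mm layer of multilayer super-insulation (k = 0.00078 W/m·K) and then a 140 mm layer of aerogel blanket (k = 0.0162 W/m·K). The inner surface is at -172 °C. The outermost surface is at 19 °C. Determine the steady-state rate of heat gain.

Q ≈ 1.51 W

Radial (spherical) resistances in series:
R_stainless steel shell = (1/0.2 − 1/0.217)/(4π×14) = 0.002226 K/W
R_multilayer super-insulation = (1/0.217 − 1/0.292)/(4π×0.00078) = 120.8 K/W
R_aerogel blanket = (1/0.292 − 1/0.432)/(4π×0.0162) = 5.452 K/W
R_total = 126.2 K/W
Q = ΔT/R_total = 191/126.2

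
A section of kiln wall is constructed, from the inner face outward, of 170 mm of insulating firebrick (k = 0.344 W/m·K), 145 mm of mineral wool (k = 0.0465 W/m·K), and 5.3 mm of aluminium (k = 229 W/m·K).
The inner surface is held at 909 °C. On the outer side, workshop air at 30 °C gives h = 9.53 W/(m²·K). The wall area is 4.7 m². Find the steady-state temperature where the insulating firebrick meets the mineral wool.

Series thermal resistances:
R_insulating firebrick = L/(kA) = 0.17/(0.344×4.7) = 0.1051 K/W
R_mineral wool = L/(kA) = 0.145/(0.0465×4.7) = 0.6635 K/W
R_aluminium = L/(kA) = 0.0053/(229×4.7) = 4.924×10^-6 K/W
R_outer film = 1/(h_o·A) = 1/(9.53×4.7) = 0.02233 K/W
R_total = 0.7909 K/W;  Q = ΔT/R_total = 879/0.7909 = 1111 W
T_interface = T_inner − Q·ΣR(inner→interface) = 909 − 1110×0.1051

T ≈ 792 °C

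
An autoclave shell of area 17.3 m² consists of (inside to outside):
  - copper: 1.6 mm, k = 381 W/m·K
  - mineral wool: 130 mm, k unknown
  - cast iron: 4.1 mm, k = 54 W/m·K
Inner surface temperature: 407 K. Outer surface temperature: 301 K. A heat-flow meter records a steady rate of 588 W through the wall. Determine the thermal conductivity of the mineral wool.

Using the resistance-network approach (series):
R_copper = L/(kA) = 0.0016/(381×17.3) = 2.427×10^-7 K/W
R_cast iron = L/(kA) = 0.0041/(54×17.3) = 4.389×10^-6 K/W
Sum of known resistances R_other = 4.632×10^-6 K/W
Total R = ΔT/Q = 106/588 = 0.1803 K/W
R_mineral wool = R_total − R_other = 0.1803 K/W
k = L/(R·A) = 0.13/(0.1803×17.3)

k ≈ 0.0417 W/(m·K)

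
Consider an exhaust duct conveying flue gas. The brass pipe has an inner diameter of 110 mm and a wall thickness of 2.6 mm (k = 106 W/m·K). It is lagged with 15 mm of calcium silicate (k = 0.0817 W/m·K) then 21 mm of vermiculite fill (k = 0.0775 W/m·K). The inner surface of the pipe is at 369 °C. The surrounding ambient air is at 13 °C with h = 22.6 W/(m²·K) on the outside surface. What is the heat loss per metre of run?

Treating each annulus and film as a series resistance:
R_brass pipe wall = ln(57.6/55)/(2π×106×1) = 6.935×10^-5 K/W
R_calcium silicate = ln(72.6/57.6)/(2π×0.0817×1) = 0.4509 K/W
R_vermiculite fill = ln(93.6/72.6)/(2π×0.0775×1) = 0.5218 K/W
R_outer film = 1/(h_o·2πr_oL) = 1/(22.6×2π×0.0936×1) = 0.07524 K/W
R_total = 1.048 K/W
Q = ΔT/R_total = 356/1.048

q′ ≈ 340 W/m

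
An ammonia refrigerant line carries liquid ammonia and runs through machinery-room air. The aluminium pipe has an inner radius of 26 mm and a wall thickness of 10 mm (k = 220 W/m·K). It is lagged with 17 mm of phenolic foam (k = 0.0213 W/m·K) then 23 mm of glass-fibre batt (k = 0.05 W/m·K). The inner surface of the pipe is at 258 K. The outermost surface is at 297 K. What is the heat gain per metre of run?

q′ ≈ 9.66 W/m

For a radial system each layer contributes R = ln(r_out/r_in)/(2πkL); films add R = 1/(hA).
R_aluminium pipe wall = ln(36/26)/(2π×220×1) = 2.354×10^-4 K/W
R_phenolic foam = ln(53/36)/(2π×0.0213×1) = 2.89 K/W
R_glass-fibre batt = ln(76/53)/(2π×0.05×1) = 1.147 K/W
R_total = 4.038 K/W
Q = ΔT/R_total = 39/4.038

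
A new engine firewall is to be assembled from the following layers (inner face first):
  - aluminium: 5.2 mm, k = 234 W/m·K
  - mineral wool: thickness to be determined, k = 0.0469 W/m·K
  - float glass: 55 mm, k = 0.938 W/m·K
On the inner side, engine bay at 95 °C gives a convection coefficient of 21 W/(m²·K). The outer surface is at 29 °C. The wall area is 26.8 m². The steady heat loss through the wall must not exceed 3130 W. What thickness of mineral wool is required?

Thermal resistances in series:
R_inner film = 1/(h_i·A) = 1/(21×26.8) = 0.001777 K/W
R_aluminium = L/(kA) = 0.0052/(234×26.8) = 8.292×10^-7 K/W
R_float glass = L/(kA) = 0.055/(0.938×26.8) = 0.002188 K/W
Sum of the known resistances R_other = 0.003966 K/W
Required total resistance R_tot = ΔT/Q_allow = 66/3130 = 0.02109 K/W
R_mineral wool = R_tot − R_other = 0.01712 K/W
L = R·k·A = 0.01712×0.0469×26.8

L ≈ 21.5 mm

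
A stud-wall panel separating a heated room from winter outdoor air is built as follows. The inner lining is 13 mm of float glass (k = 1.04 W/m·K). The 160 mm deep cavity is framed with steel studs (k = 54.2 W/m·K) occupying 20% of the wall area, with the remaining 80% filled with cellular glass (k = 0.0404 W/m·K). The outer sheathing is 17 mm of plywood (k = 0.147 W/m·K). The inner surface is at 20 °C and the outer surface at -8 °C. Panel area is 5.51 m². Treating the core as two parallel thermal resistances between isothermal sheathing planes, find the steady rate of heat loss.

Sheathing layers in series; stud and cavity paths in parallel between them.
R_inner = 0.013/(1.04×5.51) = 0.002269 K/W
R_stud  = 0.16/(54.2×0.2×5.51) = 0.002679 K/W
R_cav   = 0.16/(0.0404×0.8×5.51) = 0.8985 K/W
1/R_core = 1/R_stud + 1/R_cav → R_core = 0.002671 K/W
R_outer = 0.017/(0.147×5.51) = 0.02099 K/W
R_total = 0.02593 K/W
Q = ΔT/R_total = 28/0.02593

Q ≈ 1080 W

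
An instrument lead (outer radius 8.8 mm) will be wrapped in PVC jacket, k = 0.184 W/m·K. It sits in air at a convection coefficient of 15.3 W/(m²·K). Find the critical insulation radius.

r_cr ≈ 12 mm

For a cylinder r_cr = k/h = 0.184/15.3
r_cr = 12 mm; since the bare radius (8.8 mm) is below r_cr, adding a thin layer of insulation will *increase* heat loss.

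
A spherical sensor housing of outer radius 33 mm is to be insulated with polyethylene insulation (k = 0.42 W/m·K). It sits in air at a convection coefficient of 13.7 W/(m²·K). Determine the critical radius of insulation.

r_cr ≈ 61.3 mm

For a sphere r_cr = 2k/h = 2×0.42/13.7
r_cr = 61.3 mm; since the bare radius (33 mm) is below r_cr, adding a thin layer of insulation will *increase* heat loss.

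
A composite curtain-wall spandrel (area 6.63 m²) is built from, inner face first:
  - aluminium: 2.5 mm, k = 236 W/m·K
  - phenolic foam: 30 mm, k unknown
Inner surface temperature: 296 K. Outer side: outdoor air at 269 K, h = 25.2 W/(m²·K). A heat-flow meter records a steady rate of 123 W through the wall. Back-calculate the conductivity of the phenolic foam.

Model the wall as resistances in series:
R_aluminium = L/(kA) = 0.0025/(236×6.63) = 1.598×10^-6 K/W
R_outer film = 1/(h_o·A) = 1/(25.2×6.63) = 0.005985 K/W
Sum of known resistances R_other = 0.005987 K/W
Total R = ΔT/Q = 27/123 = 0.2195 K/W
R_phenolic foam = R_total − R_other = 0.2135 K/W
k = L/(R·A) = 0.03/(0.2135×6.63)

k ≈ 0.0212 W/(m·K)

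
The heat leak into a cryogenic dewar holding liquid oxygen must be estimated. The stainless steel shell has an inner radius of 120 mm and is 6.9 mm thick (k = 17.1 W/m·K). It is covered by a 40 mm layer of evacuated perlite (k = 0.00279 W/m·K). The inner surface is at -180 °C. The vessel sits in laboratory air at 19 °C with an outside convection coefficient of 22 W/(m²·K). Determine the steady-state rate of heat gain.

For a spherical shell R = (1/r₁ − 1/r₂)/(4πk); film R = 1/(h·4πr²). In series:
R_stainless steel shell = (1/0.12 − 1/0.1269)/(4π×17.1) = 0.002109 K/W
R_evacuated perlite = (1/0.1269 − 1/0.1669)/(4π×0.00279) = 53.87 K/W
R_outer film = 1/(h·4πr_o²) = 1/(22×4π×0.1669²) = 0.1299 K/W
R_total = 54 K/W
Q = ΔT/R_total = 199/54

Q ≈ 3.69 W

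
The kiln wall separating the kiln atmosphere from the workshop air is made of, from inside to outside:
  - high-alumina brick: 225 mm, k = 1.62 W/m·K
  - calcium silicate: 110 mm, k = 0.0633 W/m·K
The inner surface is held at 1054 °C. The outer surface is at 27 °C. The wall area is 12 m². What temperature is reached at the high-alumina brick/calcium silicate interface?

Treating each layer as a thermal resistance in series:
R_high-alumina brick = L/(kA) = 0.225/(1.62×12) = 0.01157 K/W
R_calcium silicate = L/(kA) = 0.11/(0.0633×12) = 0.1448 K/W
R_total = 0.1564 K/W;  Q = ΔT/R_total = 1027/0.1564 = 6567 W
T_interface = T_inner − Q·ΣR(inner→interface) = 1054 − 6570×0.01157

T ≈ 978 °C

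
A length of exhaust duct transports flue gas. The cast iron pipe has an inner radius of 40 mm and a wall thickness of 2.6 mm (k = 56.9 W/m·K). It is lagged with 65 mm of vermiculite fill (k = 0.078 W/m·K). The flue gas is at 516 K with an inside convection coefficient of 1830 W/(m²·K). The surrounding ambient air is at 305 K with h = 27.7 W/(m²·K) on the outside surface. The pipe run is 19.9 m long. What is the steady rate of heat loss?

Cylindrical conduction, so R = ln(r₂/r₁)/(2πkL) per layer, in series:
R_inner film = 1/(h_i·2πr₁L) = 1/(1830×2π×0.04×19.9) = 1.093×10^-4 K/W
R_cast iron pipe wall = ln(42.6/40)/(2π×56.9×19.9) = 8.852×10^-6 K/W
R_vermiculite fill = ln(107.6/42.6)/(2π×0.078×19.9) = 0.09501 K/W
R_outer film = 1/(h_o·2πr_oL) = 1/(27.7×2π×0.1076×19.9) = 0.002683 K/W
R_total = 0.09781 K/W
Q = ΔT/R_total = 211/0.09781

Q ≈ 2160 W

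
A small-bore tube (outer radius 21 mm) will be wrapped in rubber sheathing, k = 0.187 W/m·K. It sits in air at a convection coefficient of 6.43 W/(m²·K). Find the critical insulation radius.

r_cr ≈ 29.1 mm

For a cylinder r_cr = k/h = 0.187/6.43
r_cr = 29.1 mm; since the bare radius (21 mm) is below r_cr, adding a thin layer of insulation will *increase* heat loss.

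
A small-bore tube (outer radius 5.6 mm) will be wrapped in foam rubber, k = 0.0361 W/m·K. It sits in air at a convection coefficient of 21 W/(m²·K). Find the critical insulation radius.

For a cylinder r_cr = k/h = 0.0361/21
r_cr = 1.72 mm; since the bare radius (5.6 mm) is above r_cr, any added insulation will reduce heat loss.

r_cr ≈ 1.72 mm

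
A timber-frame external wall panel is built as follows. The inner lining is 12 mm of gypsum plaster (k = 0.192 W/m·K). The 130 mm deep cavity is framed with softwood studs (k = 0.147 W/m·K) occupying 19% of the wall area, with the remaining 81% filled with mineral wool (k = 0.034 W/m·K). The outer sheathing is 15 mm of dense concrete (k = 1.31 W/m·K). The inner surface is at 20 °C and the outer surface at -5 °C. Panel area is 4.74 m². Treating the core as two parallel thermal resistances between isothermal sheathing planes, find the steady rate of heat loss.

Q ≈ 49 W

Sheathing layers in series; stud and cavity paths in parallel between them.
R_inner = 0.012/(0.192×4.74) = 0.01319 K/W
R_stud  = 0.13/(0.147×0.19×4.74) = 0.982 K/W
R_cav   = 0.13/(0.034×0.81×4.74) = 0.9959 K/W
1/R_core = 1/R_stud + 1/R_cav → R_core = 0.4944 K/W
R_outer = 0.015/(1.31×4.74) = 0.002416 K/W
R_total = 0.51 K/W
Q = ΔT/R_total = 25/0.51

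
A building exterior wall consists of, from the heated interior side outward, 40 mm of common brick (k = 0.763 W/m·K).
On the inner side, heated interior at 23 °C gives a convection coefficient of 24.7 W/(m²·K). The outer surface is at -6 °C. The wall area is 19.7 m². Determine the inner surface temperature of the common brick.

T ≈ 10.4 °C

Using the resistance-network approach (series):
R_inner film = 1/(h_i·A) = 1/(24.7×19.7) = 0.002055 K/W
R_common brick = L/(kA) = 0.04/(0.763×19.7) = 0.002661 K/W
R_total = 0.004716 K/W;  Q = ΔT/R_total = 29/0.004716 = 6149 W
T_interface = T_inner − Q·ΣR(inner→interface) = 23 − 6150×0.002055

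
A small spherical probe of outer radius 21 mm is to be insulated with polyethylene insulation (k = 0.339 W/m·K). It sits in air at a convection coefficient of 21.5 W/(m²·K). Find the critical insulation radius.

r_cr ≈ 31.5 mm

For a sphere r_cr = 2k/h = 2×0.339/21.5
r_cr = 31.5 mm; since the bare radius (21 mm) is below r_cr, adding a thin layer of insulation will *increase* heat loss.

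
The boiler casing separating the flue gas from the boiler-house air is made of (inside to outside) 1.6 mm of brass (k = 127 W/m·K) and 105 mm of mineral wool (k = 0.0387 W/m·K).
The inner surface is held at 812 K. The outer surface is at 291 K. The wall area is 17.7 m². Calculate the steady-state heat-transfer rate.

Thermal resistances in series:
R_brass = L/(kA) = 0.0016/(127×17.7) = 7.118×10^-7 K/W
R_mineral wool = L/(kA) = 0.105/(0.0387×17.7) = 0.1533 K/W
R_total = 0.1533 K/W
Q = ΔT / R_total = 521 / 0.1533

Q ≈ 3400 W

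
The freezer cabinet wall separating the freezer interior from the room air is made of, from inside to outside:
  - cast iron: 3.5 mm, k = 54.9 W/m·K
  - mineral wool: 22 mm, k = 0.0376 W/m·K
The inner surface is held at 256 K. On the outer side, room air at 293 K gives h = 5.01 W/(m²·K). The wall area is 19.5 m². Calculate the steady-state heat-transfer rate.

Model the wall as resistances in series:
R_cast iron = L/(kA) = 0.0035/(54.9×19.5) = 3.269×10^-6 K/W
R_mineral wool = L/(kA) = 0.022/(0.0376×19.5) = 0.03001 K/W
R_outer film = 1/(h_o·A) = 1/(5.01×19.5) = 0.01024 K/W
R_total = 0.04024 K/W
Q = ΔT / R_total = 37 / 0.04024

Q ≈ 919 W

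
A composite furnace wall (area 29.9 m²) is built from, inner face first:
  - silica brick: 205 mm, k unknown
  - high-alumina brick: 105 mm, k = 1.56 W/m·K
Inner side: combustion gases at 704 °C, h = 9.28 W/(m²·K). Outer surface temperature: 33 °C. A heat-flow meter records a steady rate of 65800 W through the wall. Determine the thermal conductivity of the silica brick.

k ≈ 1.58 W/(m·K)

Treating each layer as a thermal resistance in series:
R_inner film = 1/(h_i·A) = 1/(9.28×29.9) = 0.003604 K/W
R_high-alumina brick = L/(kA) = 0.105/(1.56×29.9) = 0.002251 K/W
Sum of known resistances R_other = 0.005855 K/W
Total R = ΔT/Q = 671/65800 = 0.0102 K/W
R_silica brick = R_total − R_other = 0.004343 K/W
k = L/(R·A) = 0.205/(0.004343×29.9)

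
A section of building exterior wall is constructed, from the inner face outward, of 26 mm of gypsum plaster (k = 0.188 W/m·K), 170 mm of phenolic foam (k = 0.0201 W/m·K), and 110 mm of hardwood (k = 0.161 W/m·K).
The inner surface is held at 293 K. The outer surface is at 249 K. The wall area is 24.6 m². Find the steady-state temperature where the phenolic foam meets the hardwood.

T ≈ 252 K

Model the wall as resistances in series:
R_gypsum plaster = L/(kA) = 0.026/(0.188×24.6) = 0.005622 K/W
R_phenolic foam = L/(kA) = 0.17/(0.0201×24.6) = 0.3438 K/W
R_hardwood = L/(kA) = 0.11/(0.161×24.6) = 0.02777 K/W
R_total = 0.3772 K/W;  Q = ΔT/R_total = 44/0.3772 = 116.6 W
T_interface = T_inner − Q·ΣR(inner→interface) = 293 − 117×0.3494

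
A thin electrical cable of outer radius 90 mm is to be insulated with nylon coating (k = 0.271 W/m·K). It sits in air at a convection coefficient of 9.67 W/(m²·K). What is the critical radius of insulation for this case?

For a cylinder r_cr = k/h = 0.271/9.67
r_cr = 28 mm; since the bare radius (90 mm) is above r_cr, any added insulation will reduce heat loss.

r_cr ≈ 28 mm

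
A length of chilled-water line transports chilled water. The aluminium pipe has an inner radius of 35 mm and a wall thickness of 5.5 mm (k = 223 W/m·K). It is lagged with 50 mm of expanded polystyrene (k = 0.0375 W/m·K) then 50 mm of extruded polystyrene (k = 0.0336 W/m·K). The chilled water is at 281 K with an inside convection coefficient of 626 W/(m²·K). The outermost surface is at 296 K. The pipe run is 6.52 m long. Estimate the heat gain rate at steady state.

For a radial system each layer contributes R = ln(r_out/r_in)/(2πkL); films add R = 1/(hA).
R_inner film = 1/(h_i·2πr₁L) = 1/(626×2π×0.035×6.52) = 0.001114 K/W
R_aluminium pipe wall = ln(40.5/35)/(2π×223×6.52) = 1.598×10^-5 K/W
R_expanded polystyrene = ln(90.5/40.5)/(2π×0.0375×6.52) = 0.5234 K/W
R_extruded polystyrene = ln(140.5/90.5)/(2π×0.0336×6.52) = 0.3196 K/W
R_total = 0.8441 K/W
Q = ΔT/R_total = 15/0.8441

Q ≈ 17.8 W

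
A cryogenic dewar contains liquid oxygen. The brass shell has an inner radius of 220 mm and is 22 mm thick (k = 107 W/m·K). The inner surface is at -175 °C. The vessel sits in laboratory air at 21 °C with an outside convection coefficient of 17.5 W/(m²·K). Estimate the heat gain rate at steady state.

Q ≈ 2510 W

Radial (spherical) resistances in series:
R_brass shell = (1/0.22 − 1/0.242)/(4π×107) = 3.073×10^-4 K/W
R_outer film = 1/(h·4πr_o²) = 1/(17.5×4π×0.242²) = 0.07765 K/W
R_total = 0.07795 K/W
Q = ΔT/R_total = 196/0.07795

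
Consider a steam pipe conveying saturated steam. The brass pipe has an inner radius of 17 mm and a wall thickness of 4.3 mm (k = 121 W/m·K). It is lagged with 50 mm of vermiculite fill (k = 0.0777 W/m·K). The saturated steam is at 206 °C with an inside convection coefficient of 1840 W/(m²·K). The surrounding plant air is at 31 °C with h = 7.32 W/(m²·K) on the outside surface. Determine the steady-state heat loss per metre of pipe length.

q′ ≈ 62.8 W/m

Per-layer cylindrical resistances, series-summed:
R_inner film = 1/(h_i·2πr₁L) = 1/(1840×2π×0.017×1) = 0.005088 K/W
R_brass pipe wall = ln(21.3/17)/(2π×121×1) = 2.966×10^-4 K/W
R_vermiculite fill = ln(71.3/21.3)/(2π×0.0777×1) = 2.475 K/W
R_outer film = 1/(h_o·2πr_oL) = 1/(7.32×2π×0.0713×1) = 0.3049 K/W
R_total = 2.785 K/W
Q = ΔT/R_total = 175/2.785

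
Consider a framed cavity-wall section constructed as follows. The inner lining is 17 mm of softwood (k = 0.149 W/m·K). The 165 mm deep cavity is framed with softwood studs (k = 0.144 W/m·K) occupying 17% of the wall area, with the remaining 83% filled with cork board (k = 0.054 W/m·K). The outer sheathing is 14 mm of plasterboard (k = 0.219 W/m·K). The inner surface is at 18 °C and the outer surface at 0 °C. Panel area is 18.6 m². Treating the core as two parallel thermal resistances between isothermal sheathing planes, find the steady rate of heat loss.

Sheathing layers in series; stud and cavity paths in parallel between them.
R_inner = 0.017/(0.149×18.6) = 0.006134 K/W
R_stud  = 0.165/(0.144×0.17×18.6) = 0.3624 K/W
R_cav   = 0.165/(0.054×0.83×18.6) = 0.1979 K/W
1/R_core = 1/R_stud + 1/R_cav → R_core = 0.128 K/W
R_outer = 0.014/(0.219×18.6) = 0.003437 K/W
R_total = 0.1376 K/W
Q = ΔT/R_total = 18/0.1376

Q ≈ 131 W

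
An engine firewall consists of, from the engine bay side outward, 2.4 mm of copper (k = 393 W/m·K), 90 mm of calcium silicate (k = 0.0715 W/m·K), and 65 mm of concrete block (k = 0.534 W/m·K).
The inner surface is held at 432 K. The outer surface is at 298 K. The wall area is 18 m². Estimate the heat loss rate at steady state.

Q ≈ 1750 W

Series thermal resistances:
R_copper = L/(kA) = 0.0024/(393×18) = 3.393×10^-7 K/W
R_calcium silicate = L/(kA) = 0.09/(0.0715×18) = 0.06993 K/W
R_concrete block = L/(kA) = 0.065/(0.534×18) = 0.006762 K/W
R_total = 0.07669 K/W
Q = ΔT / R_total = 134 / 0.07669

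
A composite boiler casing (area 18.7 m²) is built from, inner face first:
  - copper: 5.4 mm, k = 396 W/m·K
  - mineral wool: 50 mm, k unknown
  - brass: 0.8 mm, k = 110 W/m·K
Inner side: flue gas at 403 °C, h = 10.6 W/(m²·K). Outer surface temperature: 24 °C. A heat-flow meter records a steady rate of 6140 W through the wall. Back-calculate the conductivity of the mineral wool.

Treating each layer as a thermal resistance in series:
R_inner film = 1/(h_i·A) = 1/(10.6×18.7) = 0.005045 K/W
R_copper = L/(kA) = 0.0054/(396×18.7) = 7.292×10^-7 K/W
R_brass = L/(kA) = 0.0008/(110×18.7) = 3.889×10^-7 K/W
Sum of known resistances R_other = 0.005046 K/W
Total R = ΔT/Q = 379/6140 = 0.06173 K/W
R_mineral wool = R_total − R_other = 0.05668 K/W
k = L/(R·A) = 0.05/(0.05668×18.7)

k ≈ 0.0472 W/(m·K)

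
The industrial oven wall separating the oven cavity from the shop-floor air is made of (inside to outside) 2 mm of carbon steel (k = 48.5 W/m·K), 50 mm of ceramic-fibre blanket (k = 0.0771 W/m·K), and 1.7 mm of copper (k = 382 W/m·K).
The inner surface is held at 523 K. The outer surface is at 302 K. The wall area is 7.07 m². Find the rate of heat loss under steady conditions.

Q ≈ 2410 W

Thermal resistances in series:
R_carbon steel = L/(kA) = 0.002/(48.5×7.07) = 5.833×10^-6 K/W
R_ceramic-fibre blanket = L/(kA) = 0.05/(0.0771×7.07) = 0.09173 K/W
R_copper = L/(kA) = 0.0017/(382×7.07) = 6.295×10^-7 K/W
R_total = 0.09173 K/W
Q = ΔT / R_total = 221 / 0.09173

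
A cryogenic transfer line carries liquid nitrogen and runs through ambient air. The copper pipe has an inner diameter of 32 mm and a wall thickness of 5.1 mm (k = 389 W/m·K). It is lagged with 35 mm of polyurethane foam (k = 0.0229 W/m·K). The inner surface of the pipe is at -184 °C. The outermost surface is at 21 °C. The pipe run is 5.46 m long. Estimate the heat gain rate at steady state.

Q ≈ 165 W

Treating each annulus and film as a series resistance:
R_copper pipe wall = ln(21.1/16)/(2π×389×5.46) = 2.073×10^-5 K/W
R_polyurethane foam = ln(56.1/21.1)/(2π×0.0229×5.46) = 1.245 K/W
R_total = 1.245 K/W
Q = ΔT/R_total = 205/1.245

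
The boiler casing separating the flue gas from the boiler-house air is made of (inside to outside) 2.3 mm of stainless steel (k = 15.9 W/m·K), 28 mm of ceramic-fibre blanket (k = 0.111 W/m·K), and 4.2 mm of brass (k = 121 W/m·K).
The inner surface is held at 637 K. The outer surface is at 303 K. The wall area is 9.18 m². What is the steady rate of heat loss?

Q ≈ 12100 W

Series thermal resistances:
R_stainless steel = L/(kA) = 0.0023/(15.9×9.18) = 1.576×10^-5 K/W
R_ceramic-fibre blanket = L/(kA) = 0.028/(0.111×9.18) = 0.02748 K/W
R_brass = L/(kA) = 0.0042/(121×9.18) = 3.781×10^-6 K/W
R_total = 0.0275 K/W
Q = ΔT / R_total = 334 / 0.0275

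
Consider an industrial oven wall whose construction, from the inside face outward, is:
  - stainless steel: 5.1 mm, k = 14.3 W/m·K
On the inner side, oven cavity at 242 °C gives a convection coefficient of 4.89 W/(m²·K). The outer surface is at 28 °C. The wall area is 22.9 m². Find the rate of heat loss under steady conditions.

Q ≈ 23900 W

Using the resistance-network approach (series):
R_inner film = 1/(h_i·A) = 1/(4.89×22.9) = 0.00893 K/W
R_stainless steel = L/(kA) = 0.0051/(14.3×22.9) = 1.557×10^-5 K/W
R_total = 0.008946 K/W
Q = ΔT / R_total = 214 / 0.008946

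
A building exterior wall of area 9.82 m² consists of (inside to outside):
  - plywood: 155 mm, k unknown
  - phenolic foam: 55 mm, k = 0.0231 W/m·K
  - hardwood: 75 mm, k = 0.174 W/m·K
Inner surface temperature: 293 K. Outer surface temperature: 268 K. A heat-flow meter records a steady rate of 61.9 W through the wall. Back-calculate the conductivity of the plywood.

Series thermal resistances:
R_phenolic foam = L/(kA) = 0.055/(0.0231×9.82) = 0.2425 K/W
R_hardwood = L/(kA) = 0.075/(0.174×9.82) = 0.04389 K/W
Sum of known resistances R_other = 0.2864 K/W
Total R = ΔT/Q = 25/61.9 = 0.4039 K/W
R_plywood = R_total − R_other = 0.1175 K/W
k = L/(R·A) = 0.155/(0.1175×9.82)

k ≈ 0.134 W/(m·K)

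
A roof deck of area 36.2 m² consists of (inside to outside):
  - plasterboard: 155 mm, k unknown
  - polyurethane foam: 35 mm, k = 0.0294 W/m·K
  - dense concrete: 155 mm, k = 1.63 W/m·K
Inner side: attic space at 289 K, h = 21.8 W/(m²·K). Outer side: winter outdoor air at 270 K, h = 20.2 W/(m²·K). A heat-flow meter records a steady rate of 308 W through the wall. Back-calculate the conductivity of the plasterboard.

Using the resistance-network approach (series):
R_inner film = 1/(h_i·A) = 1/(21.8×36.2) = 0.001267 K/W
R_polyurethane foam = L/(kA) = 0.035/(0.0294×36.2) = 0.03289 K/W
R_dense concrete = L/(kA) = 0.155/(1.63×36.2) = 0.002627 K/W
R_outer film = 1/(h_o·A) = 1/(20.2×36.2) = 0.001368 K/W
Sum of known resistances R_other = 0.03815 K/W
Total R = ΔT/Q = 19/308 = 0.06169 K/W
R_plasterboard = R_total − R_other = 0.02354 K/W
k = L/(R·A) = 0.155/(0.02354×36.2)

k ≈ 0.182 W/(m·K)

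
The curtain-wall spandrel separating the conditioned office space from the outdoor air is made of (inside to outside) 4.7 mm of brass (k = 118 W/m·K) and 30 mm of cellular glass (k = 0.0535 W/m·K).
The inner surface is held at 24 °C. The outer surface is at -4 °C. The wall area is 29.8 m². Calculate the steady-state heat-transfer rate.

Thermal resistances in series:
R_brass = L/(kA) = 0.0047/(118×29.8) = 1.337×10^-6 K/W
R_cellular glass = L/(kA) = 0.03/(0.0535×29.8) = 0.01882 K/W
R_total = 0.01882 K/W
Q = ΔT / R_total = 28 / 0.01882

Q ≈ 1490 W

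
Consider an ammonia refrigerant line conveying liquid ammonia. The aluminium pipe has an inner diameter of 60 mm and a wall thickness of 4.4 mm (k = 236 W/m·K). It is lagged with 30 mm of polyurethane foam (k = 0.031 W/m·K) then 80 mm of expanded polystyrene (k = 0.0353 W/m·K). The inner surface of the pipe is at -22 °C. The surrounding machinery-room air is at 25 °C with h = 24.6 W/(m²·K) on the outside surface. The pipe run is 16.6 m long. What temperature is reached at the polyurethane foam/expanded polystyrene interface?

Per-layer cylindrical resistances, series-summed:
R_aluminium pipe wall = ln(34.4/30)/(2π×236×16.6) = 5.56×10^-6 K/W
R_polyurethane foam = ln(64.4/34.4)/(2π×0.031×16.6) = 0.1939 K/W
R_expanded polystyrene = ln(144.4/64.4)/(2π×0.0353×16.6) = 0.2193 K/W
R_outer film = 1/(h_o·2πr_oL) = 1/(24.6×2π×0.1444×16.6) = 0.002699 K/W
R_total = 0.416 K/W
Q = ΔT/R_total = 47/0.416
Q = 113 W
T_interface = T_inner + Q·ΣR(inner→interface) = -22 + 113×0.1939

T ≈ -0.086 °C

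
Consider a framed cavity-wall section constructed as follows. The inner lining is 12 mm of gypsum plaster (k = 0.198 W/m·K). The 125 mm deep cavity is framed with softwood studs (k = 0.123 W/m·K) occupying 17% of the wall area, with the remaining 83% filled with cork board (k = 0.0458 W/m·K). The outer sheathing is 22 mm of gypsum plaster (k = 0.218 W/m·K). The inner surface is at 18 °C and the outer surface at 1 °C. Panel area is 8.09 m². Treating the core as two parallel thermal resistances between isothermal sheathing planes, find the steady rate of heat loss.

Q ≈ 60.2 W

Sheathing layers in series; stud and cavity paths in parallel between them.
R_inner = 0.012/(0.198×8.09) = 0.007491 K/W
R_stud  = 0.125/(0.123×0.17×8.09) = 0.7389 K/W
R_cav   = 0.125/(0.0458×0.83×8.09) = 0.4065 K/W
1/R_core = 1/R_stud + 1/R_cav → R_core = 0.2622 K/W
R_outer = 0.022/(0.218×8.09) = 0.01247 K/W
R_total = 0.2822 K/W
Q = ΔT/R_total = 17/0.2822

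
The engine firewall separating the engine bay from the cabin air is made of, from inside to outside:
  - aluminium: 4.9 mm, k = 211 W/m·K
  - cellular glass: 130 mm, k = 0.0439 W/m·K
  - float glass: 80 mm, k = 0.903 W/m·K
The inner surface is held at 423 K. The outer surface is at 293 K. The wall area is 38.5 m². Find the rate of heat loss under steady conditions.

Series thermal resistances:
R_aluminium = L/(kA) = 0.0049/(211×38.5) = 6.032×10^-7 K/W
R_cellular glass = L/(kA) = 0.13/(0.0439×38.5) = 0.07692 K/W
R_float glass = L/(kA) = 0.08/(0.903×38.5) = 0.002301 K/W
R_total = 0.07922 K/W
Q = ΔT / R_total = 130 / 0.07922

Q ≈ 1640 W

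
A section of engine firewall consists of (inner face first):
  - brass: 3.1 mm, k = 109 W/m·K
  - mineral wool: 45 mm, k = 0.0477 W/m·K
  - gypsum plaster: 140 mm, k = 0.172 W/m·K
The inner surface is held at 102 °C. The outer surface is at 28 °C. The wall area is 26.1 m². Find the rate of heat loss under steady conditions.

Thermal resistances in series:
R_brass = L/(kA) = 0.0031/(109×26.1) = 1.09×10^-6 K/W
R_mineral wool = L/(kA) = 0.045/(0.0477×26.1) = 0.03615 K/W
R_gypsum plaster = L/(kA) = 0.14/(0.172×26.1) = 0.03119 K/W
R_total = 0.06733 K/W
Q = ΔT / R_total = 74 / 0.06733

Q ≈ 1100 W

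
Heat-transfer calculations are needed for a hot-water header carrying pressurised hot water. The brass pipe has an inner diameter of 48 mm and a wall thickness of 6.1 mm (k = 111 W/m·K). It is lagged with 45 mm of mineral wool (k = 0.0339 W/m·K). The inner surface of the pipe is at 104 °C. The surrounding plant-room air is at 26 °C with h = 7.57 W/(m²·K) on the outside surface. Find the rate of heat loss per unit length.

q′ ≈ 17.1 W/m

Radial resistances (cylindrical: R_cond = ln(r_o/r_i)/(2πkL), R_conv = 1/(h·2πrL)):
R_brass pipe wall = ln(30.1/24)/(2π×111×1) = 3.247×10^-4 K/W
R_mineral wool = ln(75.1/30.1)/(2π×0.0339×1) = 4.292 K/W
R_outer film = 1/(h_o·2πr_oL) = 1/(7.57×2π×0.0751×1) = 0.28 K/W
R_total = 4.573 K/W
Q = ΔT/R_total = 78/4.573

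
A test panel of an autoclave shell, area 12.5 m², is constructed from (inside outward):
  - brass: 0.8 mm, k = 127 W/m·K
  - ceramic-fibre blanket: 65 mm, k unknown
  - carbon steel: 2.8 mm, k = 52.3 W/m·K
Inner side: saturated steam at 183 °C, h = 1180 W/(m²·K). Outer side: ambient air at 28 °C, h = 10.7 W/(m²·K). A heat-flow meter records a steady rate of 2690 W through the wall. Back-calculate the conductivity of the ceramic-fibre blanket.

k ≈ 0.104 W/(m·K)

Thermal resistances in series:
R_inner film = 1/(h_i·A) = 1/(1180×12.5) = 6.78×10^-5 K/W
R_brass = L/(kA) = 0.0008/(127×12.5) = 5.039×10^-7 K/W
R_carbon steel = L/(kA) = 0.0028/(52.3×12.5) = 4.283×10^-6 K/W
R_outer film = 1/(h_o·A) = 1/(10.7×12.5) = 0.007477 K/W
Sum of known resistances R_other = 0.007549 K/W
Total R = ΔT/Q = 155/2690 = 0.05762 K/W
R_ceramic-fibre blanket = R_total − R_other = 0.05007 K/W
k = L/(R·A) = 0.065/(0.05007×12.5)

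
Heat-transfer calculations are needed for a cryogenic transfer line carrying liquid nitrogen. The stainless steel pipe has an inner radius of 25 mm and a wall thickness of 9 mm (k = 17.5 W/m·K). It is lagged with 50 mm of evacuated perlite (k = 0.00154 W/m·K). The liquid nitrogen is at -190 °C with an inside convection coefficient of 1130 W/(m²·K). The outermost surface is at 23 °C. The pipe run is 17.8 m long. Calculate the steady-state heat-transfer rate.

Q ≈ 40.6 W

Treating each annulus and film as a series resistance:
R_inner film = 1/(h_i·2πr₁L) = 1/(1130×2π×0.025×17.8) = 3.165×10^-4 K/W
R_stainless steel pipe wall = ln(34/25)/(2π×17.5×17.8) = 1.571×10^-4 K/W
R_evacuated perlite = ln(84/34)/(2π×0.00154×17.8) = 5.251 K/W
R_total = 5.252 K/W
Q = ΔT/R_total = 213/5.252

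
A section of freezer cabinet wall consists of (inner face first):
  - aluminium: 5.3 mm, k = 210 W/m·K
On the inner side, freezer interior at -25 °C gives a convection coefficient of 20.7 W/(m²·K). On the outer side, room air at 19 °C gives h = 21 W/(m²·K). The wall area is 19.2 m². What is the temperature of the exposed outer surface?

Treating each layer as a thermal resistance in series:
R_inner film = 1/(h_i·A) = 1/(20.7×19.2) = 0.002516 K/W
R_aluminium = L/(kA) = 0.0053/(210×19.2) = 1.314×10^-6 K/W
R_outer film = 1/(h_o·A) = 1/(21×19.2) = 0.00248 K/W
R_total = 0.004998 K/W;  Q = ΔT/R_total = 44/0.004998 = 8804 W
T_interface = T_inner + Q·ΣR(inner→interface) = -25 + 8800×0.002517

T ≈ -2.84 °C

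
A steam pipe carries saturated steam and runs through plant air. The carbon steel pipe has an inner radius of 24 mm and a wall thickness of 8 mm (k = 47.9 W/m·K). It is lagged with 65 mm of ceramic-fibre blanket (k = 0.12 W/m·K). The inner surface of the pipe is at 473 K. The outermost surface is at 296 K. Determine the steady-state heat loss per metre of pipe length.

Cylindrical conduction, so R = ln(r₂/r₁)/(2πkL) per layer, in series:
R_carbon steel pipe wall = ln(32/24)/(2π×47.9×1) = 9.559×10^-4 K/W
R_ceramic-fibre blanket = ln(97/32)/(2π×0.12×1) = 1.471 K/W
R_total = 1.472 K/W
Q = ΔT/R_total = 177/1.472

q′ ≈ 120 W/m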